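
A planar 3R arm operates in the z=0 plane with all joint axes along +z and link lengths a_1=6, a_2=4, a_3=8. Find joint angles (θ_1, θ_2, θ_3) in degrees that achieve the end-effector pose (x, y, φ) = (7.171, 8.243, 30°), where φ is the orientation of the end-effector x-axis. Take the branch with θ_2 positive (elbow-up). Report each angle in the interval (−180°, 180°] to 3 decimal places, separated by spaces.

44.998 134.995 -149.993

wrist centre = target − a_3·(cos φ, sin φ) = (0.2428, 4.2430)
cos θ_2 = (18.0620−6²−4²)/(2·6·4) = -0.7070; θ_2 = 134.9947° (elbow-up)
β = atan2(4.2430,0.2428) = 86.7249°; ψ = atan2(2.8287,3.1718) = 41.7270°
θ_1 = β − ψ = 44.9979°
θ_3 = φ − θ_1 − θ_2 = -149.9926° (wrapped to (-180°,180°])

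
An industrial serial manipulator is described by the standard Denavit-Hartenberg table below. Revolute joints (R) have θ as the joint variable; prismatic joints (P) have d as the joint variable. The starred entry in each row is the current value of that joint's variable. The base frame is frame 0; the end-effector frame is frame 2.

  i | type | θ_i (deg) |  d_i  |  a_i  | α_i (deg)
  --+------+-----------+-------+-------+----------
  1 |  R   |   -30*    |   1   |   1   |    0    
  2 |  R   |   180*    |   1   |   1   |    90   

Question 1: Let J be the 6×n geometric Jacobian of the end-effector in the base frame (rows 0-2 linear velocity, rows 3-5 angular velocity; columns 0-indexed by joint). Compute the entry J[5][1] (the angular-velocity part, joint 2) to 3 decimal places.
axis z_1 = (0.0000,0.0000,1.0000); lever o_n−o_1 = (-0.8660,0.5000,1.0000)
cross product → J_v[:, 1] = (-0.5000,-0.8660,0.0000)
J_ω[:, 1] = z_1
entry J[5][1] = 1.0000

1.000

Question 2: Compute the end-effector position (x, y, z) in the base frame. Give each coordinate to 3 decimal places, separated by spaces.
0.000 0.000 2.000

after link 1: o_1 = (0.8660, -0.5000, 1.0000)
after link 2: o_2 = (0.0000, 0.0000, 2.0000)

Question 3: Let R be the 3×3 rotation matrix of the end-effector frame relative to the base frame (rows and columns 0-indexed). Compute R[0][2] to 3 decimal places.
End-effector z-axis (col 2 of R) = (0.5000,0.8660,0.0000)
R[0][2] = 0.5000

0.500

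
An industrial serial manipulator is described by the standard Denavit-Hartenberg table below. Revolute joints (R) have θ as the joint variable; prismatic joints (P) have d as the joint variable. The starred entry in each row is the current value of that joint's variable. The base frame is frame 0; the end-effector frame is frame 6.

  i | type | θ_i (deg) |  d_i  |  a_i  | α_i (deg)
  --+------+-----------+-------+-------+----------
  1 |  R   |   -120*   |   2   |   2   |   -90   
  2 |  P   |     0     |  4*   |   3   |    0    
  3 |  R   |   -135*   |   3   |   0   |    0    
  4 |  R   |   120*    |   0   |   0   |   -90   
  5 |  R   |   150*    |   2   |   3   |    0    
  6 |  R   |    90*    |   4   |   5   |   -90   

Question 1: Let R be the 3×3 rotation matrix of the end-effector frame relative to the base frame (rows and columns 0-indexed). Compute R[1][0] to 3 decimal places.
End-effector x-axis (col 0 of R) = (0.9915,-0.0148,-0.1294)
R[1][0] = -0.0148

-0.015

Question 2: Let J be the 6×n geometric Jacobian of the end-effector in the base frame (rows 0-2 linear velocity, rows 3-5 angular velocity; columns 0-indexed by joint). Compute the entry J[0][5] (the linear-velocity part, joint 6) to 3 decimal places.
axis z_5 = (-0.1294,-0.2241,-0.9659); lever o_n−o_5 = (4.4398,-0.9703,-4.5108)
cross product → J_v[:, 5] = (0.0738,-4.8722,1.1207)
J_ω[:, 5] = z_5
entry J[0][5] = 0.0738

0.074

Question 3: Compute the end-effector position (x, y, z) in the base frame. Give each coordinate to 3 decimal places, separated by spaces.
7.699 -6.325 -5.115

after link 1: o_1 = (-1.0000, -1.7321, 2.0000)
after link 2: o_2 = (0.9641, -6.3301, 2.0000)
after link 3: o_3 = (3.5622, -7.8301, 2.0000)
after link 4: o_4 = (3.5622, -7.8301, 2.0000)
after link 5: o_5 = (3.2591, -5.3551, -0.6043)
after link 6: o_6 = (7.6989, -6.3254, -5.1150)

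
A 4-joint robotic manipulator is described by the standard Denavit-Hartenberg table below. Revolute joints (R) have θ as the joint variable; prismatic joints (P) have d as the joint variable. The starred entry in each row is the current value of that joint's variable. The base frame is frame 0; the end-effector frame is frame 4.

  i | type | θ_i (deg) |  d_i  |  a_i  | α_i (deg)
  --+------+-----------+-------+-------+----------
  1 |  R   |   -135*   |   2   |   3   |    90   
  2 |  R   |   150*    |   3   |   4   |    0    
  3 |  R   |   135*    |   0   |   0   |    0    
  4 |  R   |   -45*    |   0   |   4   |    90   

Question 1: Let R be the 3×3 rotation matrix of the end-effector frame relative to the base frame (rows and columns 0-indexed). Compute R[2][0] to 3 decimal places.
-0.866

End-effector x-axis (col 0 of R) = (0.3536,0.3536,-0.8660)
R[2][0] = -0.8660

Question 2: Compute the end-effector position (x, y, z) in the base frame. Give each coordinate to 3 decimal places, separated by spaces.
-0.379 3.864 0.536

after link 1: o_1 = (-2.1213, -2.1213, 2.0000)
after link 2: o_2 = (-1.7932, 2.4495, 4.0000)
after link 3: o_3 = (-1.7932, 2.4495, 4.0000)
after link 4: o_4 = (-0.3789, 3.8637, 0.5359)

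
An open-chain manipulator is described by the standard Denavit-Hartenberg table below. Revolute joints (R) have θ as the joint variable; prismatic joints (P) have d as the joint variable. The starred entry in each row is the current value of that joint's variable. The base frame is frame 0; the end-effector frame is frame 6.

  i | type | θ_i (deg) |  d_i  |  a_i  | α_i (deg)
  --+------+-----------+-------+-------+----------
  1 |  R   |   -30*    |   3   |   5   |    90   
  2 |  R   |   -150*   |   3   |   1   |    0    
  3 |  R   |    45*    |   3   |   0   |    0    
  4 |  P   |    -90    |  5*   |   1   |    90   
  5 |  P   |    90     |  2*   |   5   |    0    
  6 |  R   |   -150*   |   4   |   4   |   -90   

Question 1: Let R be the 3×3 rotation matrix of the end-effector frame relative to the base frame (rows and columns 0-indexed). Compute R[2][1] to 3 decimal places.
-0.966

End-effector y-axis (col 1 of R) = (-0.2241,0.1294,-0.9659)
R[2][1] = -0.9659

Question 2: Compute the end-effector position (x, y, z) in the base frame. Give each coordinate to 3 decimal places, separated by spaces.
after link 1: o_1 = (4.3301, -2.5000, 3.0000)
after link 2: o_2 = (2.0801, -4.6651, 2.5000)
after link 3: o_3 = (0.5801, -7.2631, 2.5000)
after link 4: o_4 = (-2.7564, -11.1103, 2.7588)
after link 5: o_5 = (-4.8081, -15.6992, 4.6907)
after link 6: o_6 = (-3.8525, -12.2510, 9.0720)

-3.853 -12.251 9.072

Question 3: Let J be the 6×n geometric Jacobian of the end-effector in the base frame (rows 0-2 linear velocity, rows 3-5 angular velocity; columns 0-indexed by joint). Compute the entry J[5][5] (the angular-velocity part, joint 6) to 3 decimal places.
0.966

axis z_5 = (0.2241,-0.1294,0.9659); lever o_n−o_5 = (0.9556,3.4483,4.3813)
cross product → J_v[:, 5] = (-3.8978,-0.0590,0.8966)
J_ω[:, 5] = z_5
entry J[5][5] = 0.9659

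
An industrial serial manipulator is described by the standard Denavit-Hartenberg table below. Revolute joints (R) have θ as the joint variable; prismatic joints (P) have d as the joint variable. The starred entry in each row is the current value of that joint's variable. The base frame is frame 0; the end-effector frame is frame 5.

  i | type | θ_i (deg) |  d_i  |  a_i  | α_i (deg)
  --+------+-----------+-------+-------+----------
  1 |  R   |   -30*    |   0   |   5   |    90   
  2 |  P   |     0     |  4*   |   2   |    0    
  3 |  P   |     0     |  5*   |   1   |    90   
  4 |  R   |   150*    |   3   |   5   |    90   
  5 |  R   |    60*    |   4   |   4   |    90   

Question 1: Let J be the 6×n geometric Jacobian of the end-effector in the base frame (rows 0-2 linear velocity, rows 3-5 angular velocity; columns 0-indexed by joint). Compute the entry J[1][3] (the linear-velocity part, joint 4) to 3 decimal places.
axis z_3 = (-0.0000,-0.0000,-1.0000); lever o_n−o_3 = (-7.0000,-4.0000,-6.4641)
cross product → J_v[:, 3] = (-4.0000,7.0000,-0.0000)
J_ω[:, 3] = z_3
entry J[1][3] = 7.0000

7.000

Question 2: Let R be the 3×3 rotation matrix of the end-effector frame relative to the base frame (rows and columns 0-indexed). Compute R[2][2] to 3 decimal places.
End-effector z-axis (col 2 of R) = (-0.8660,-0.0000,0.5000)
R[2][2] = 0.5000

0.500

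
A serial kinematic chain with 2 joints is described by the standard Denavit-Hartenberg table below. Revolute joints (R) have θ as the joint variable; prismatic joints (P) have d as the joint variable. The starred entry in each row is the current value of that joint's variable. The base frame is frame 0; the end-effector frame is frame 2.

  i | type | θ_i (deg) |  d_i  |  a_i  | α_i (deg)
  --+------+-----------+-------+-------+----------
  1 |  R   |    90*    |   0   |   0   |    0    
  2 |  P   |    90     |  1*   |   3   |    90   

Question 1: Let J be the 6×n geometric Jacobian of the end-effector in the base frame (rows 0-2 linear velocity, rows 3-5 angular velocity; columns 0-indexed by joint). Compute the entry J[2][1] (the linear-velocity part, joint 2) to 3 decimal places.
1.000

prismatic axis z_1 = (0.0000,0.0000,1.0000)
J_v[:, 1] = z_1; J_ω[:, 1] = (0,0,0)
entry J[2][1] = 1.0000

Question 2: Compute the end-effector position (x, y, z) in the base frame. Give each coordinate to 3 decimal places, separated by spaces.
after link 1: o_1 = (0.0000, 0.0000, 0.0000)
after link 2: o_2 = (-3.0000, 0.0000, 1.0000)

-3.000 0.000 1.000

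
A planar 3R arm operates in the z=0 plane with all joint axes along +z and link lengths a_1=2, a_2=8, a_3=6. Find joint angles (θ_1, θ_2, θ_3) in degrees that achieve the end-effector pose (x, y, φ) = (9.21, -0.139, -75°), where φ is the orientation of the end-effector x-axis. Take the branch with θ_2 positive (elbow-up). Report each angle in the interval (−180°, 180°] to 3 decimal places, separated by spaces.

wrist centre = target − a_3·(cos φ, sin φ) = (7.6571, 5.6566)
cos θ_2 = (90.6276−2²−8²)/(2·2·8) = 0.7071; θ_2 = 44.9996° (elbow-up)
β = atan2(5.6566,7.6571) = 36.4546°; ψ = atan2(5.6568,7.6569) = 36.4565°
θ_1 = β − ψ = -0.0019°
θ_3 = φ − θ_1 − θ_2 = -119.9977° (wrapped to (-180°,180°])

-0.002 45.000 -119.998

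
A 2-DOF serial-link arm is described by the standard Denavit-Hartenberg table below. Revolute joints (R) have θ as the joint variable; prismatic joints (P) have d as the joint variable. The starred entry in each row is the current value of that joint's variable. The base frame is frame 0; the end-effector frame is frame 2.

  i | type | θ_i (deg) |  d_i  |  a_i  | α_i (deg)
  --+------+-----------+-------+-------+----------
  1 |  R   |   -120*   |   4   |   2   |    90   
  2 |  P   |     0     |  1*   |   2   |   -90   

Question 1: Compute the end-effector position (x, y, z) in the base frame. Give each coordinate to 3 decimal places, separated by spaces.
-2.866 -2.964 4.000

after link 1: o_1 = (-1.0000, -1.7321, 4.0000)
after link 2: o_2 = (-2.8660, -2.9641, 4.0000)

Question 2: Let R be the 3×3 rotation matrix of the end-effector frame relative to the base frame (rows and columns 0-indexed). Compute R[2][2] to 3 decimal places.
1.000

End-effector z-axis (col 2 of R) = (0.0000,0.0000,1.0000)
R[2][2] = 1.0000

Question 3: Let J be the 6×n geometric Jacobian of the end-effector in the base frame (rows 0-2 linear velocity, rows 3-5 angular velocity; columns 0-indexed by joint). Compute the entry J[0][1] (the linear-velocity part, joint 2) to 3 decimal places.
-0.866

prismatic axis z_1 = (-0.8660,0.5000,0.0000)
J_v[:, 1] = z_1; J_ω[:, 1] = (0,0,0)
entry J[0][1] = -0.8660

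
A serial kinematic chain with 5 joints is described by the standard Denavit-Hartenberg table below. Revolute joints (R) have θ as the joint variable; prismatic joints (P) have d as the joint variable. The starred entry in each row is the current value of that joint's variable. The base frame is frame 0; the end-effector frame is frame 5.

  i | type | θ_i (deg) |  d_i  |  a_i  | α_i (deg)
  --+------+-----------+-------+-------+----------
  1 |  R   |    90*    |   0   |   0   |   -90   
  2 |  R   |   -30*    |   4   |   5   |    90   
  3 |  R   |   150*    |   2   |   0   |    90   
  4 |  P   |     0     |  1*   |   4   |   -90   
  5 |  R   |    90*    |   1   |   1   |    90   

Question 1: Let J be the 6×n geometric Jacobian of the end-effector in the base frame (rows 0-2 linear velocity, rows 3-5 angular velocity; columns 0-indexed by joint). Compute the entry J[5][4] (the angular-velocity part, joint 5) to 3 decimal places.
0.866

axis z_4 = (-0.0000,-0.5000,0.8660); lever o_n−o_4 = (0.8660,-0.9330,0.6160)
cross product → J_v[:, 4] = (0.5000,0.7500,0.4330)
J_ω[:, 4] = z_4
entry J[5][4] = 0.8660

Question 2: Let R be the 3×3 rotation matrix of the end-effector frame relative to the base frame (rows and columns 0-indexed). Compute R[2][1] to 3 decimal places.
0.866

End-effector y-axis (col 1 of R) = (-0.0000,-0.5000,0.8660)
R[2][1] = 0.8660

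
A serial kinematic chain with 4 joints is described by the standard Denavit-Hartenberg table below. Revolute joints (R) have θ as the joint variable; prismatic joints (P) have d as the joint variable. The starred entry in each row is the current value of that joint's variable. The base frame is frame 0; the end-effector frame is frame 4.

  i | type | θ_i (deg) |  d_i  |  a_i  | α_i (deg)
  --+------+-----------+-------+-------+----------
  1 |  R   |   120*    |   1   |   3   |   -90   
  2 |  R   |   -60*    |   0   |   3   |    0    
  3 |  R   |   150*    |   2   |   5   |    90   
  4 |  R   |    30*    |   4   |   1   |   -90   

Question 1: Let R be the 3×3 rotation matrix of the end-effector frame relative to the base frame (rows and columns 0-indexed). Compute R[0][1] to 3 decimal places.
End-effector y-axis (col 1 of R) = (0.5000,-0.8660,0.0000)
R[0][1] = 0.5000

0.500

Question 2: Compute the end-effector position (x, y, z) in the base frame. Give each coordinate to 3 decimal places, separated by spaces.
after link 1: o_1 = (-1.5000, 2.5981, 1.0000)
after link 2: o_2 = (-2.2500, 3.8971, 3.5981)
after link 3: o_3 = (-3.9821, 2.8971, -1.4019)
after link 4: o_4 = (-6.4151, 6.1112, -2.2679)

-6.415 6.111 -2.268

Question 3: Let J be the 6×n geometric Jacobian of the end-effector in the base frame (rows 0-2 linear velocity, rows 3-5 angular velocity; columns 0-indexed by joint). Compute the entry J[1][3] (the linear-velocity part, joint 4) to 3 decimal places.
axis z_3 = (-0.5000,0.8660,-0.0000); lever o_n−o_3 = (-2.4330,3.2141,-0.8660)
cross product → J_v[:, 3] = (-0.7500,-0.4330,0.5000)
J_ω[:, 3] = z_3
entry J[1][3] = -0.4330

-0.433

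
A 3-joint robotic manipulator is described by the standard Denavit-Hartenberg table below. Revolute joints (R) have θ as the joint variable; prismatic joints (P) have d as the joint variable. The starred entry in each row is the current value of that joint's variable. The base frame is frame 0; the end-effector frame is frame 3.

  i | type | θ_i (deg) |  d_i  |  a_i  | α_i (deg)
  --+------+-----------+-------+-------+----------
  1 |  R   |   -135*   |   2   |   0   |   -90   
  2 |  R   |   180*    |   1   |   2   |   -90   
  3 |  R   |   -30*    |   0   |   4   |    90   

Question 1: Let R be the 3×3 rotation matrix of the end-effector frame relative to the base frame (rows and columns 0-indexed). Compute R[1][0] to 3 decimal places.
End-effector x-axis (col 0 of R) = (0.9659,0.2588,-0.0000)
R[1][0] = 0.2588

0.259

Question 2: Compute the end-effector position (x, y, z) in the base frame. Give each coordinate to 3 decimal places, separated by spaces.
5.985 1.742 2.000

after link 1: o_1 = (0.0000, 0.0000, 2.0000)
after link 2: o_2 = (2.1213, 0.7071, 2.0000)
after link 3: o_3 = (5.9850, 1.7424, 2.0000)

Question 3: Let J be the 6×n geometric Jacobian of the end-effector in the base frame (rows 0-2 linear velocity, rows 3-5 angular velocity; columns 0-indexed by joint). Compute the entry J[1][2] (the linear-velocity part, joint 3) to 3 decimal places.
axis z_2 = (0.0000,0.0000,1.0000); lever o_n−o_2 = (3.8637,1.0353,-0.0000)
cross product → J_v[:, 2] = (-1.0353,3.8637,-0.0000)
J_ω[:, 2] = z_2
entry J[1][2] = 3.8637

3.864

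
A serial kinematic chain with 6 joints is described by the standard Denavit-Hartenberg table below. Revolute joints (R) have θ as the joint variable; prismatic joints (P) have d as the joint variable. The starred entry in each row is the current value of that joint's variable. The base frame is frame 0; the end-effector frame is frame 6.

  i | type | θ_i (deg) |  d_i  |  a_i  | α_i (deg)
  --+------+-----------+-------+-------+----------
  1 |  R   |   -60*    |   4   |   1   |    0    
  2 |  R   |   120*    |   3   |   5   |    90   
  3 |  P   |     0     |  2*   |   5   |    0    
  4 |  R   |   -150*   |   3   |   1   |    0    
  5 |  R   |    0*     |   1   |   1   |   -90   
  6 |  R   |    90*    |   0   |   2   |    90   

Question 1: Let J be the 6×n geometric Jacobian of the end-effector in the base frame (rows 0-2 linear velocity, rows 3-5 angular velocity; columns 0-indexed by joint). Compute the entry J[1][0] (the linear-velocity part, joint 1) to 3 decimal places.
8.098

axis z_0 = ẑ; lever o_n−o_0 = (8.0981,4.2942,6.0000)
cross product → J_v[:, 0] = (-4.2942,8.0981,0.0000)
J_ω[:, 0] = z_0
entry J[1][0] = 8.0981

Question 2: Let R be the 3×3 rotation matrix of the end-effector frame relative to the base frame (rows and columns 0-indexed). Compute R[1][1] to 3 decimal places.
End-effector y-axis (col 1 of R) = (0.2500,0.4330,-0.8660)
R[1][1] = 0.4330

0.433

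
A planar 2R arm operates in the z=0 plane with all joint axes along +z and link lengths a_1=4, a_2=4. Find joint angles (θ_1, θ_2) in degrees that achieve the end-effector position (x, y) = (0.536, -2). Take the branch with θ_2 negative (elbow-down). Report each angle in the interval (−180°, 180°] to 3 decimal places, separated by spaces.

cos θ_2 = (4.2873−4²−4²)/(2·4·4) = -0.8660; θ_2 = -149.9996° (elbow-down)
β = atan2(-2.0000,0.5360) = -74.9973°; ψ = atan2(-2.0000,0.5359) = -74.9998°
θ_1 = β − ψ = 0.0025°

0.003 -150.000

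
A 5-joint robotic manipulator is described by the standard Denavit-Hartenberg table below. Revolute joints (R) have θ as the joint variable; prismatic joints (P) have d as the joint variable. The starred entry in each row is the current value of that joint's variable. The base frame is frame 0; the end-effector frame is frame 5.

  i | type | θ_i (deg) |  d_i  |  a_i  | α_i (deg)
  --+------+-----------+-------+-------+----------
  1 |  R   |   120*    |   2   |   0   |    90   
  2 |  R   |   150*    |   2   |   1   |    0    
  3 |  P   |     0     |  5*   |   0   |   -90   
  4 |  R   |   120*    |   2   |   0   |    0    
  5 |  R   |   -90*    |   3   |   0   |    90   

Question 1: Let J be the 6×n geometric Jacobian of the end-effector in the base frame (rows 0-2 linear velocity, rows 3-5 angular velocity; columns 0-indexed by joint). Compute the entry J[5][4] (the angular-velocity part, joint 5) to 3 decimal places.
-0.866

axis z_4 = (0.2500,-0.4330,-0.8660); lever o_n−o_4 = (0.7500,-1.2990,-2.5981)
cross product → J_v[:, 4] = (-0.0000,-0.0000,0.0000)
J_ω[:, 4] = z_4
entry J[5][4] = -0.8660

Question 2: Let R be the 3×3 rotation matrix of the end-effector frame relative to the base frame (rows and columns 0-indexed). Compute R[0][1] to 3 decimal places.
End-effector y-axis (col 1 of R) = (0.2500,-0.4330,-0.8660)
R[0][1] = 0.2500

0.250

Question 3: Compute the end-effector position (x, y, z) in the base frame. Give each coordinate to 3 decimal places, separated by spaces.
after link 1: o_1 = (0.0000, 0.0000, 2.0000)
after link 2: o_2 = (2.1651, 0.2500, 2.5000)
after link 3: o_3 = (6.4952, 2.7500, 2.5000)
after link 4: o_4 = (6.9952, 1.8840, 0.7679)
after link 5: o_5 = (7.7452, 0.5849, -1.8301)

7.745 0.585 -1.830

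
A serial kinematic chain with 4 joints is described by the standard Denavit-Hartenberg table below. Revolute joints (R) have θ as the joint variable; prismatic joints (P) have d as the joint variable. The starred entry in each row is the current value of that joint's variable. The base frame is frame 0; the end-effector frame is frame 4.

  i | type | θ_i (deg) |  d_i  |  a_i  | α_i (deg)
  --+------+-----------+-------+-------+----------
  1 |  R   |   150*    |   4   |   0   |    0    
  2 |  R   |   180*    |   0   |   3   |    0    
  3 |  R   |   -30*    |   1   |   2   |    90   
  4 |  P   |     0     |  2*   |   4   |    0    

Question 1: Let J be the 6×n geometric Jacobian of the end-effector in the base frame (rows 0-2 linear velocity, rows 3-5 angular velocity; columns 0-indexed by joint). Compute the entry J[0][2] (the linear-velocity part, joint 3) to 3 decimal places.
axis z_2 = (0.0000,0.0000,1.0000); lever o_n−o_2 = (1.2679,-6.1962,1.0000)
cross product → J_v[:, 2] = (6.1962,1.2679,-0.0000)
J_ω[:, 2] = z_2
entry J[0][2] = 6.1962

6.196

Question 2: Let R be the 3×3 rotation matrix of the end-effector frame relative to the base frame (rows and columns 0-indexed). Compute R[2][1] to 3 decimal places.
1.000

End-effector y-axis (col 1 of R) = (0.0000,0.0000,1.0000)
R[2][1] = 1.0000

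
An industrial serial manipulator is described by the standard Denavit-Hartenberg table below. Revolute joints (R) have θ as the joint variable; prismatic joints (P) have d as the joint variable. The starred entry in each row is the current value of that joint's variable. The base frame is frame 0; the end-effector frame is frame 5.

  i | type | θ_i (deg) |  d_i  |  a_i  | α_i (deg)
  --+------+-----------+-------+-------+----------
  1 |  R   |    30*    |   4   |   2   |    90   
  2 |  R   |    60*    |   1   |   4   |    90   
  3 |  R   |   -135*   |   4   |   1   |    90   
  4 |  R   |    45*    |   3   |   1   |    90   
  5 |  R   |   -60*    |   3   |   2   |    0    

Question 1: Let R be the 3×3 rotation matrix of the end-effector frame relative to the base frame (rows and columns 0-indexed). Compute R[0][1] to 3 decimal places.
End-effector y-axis (col 1 of R) = (0.0790,0.1373,-0.9874)
R[0][1] = 0.0790

0.079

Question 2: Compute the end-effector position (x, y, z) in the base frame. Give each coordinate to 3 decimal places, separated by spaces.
3.502 3.535 2.264

after link 1: o_1 = (1.7321, 1.0000, 4.0000)
after link 2: o_2 = (3.9641, 1.1340, 7.4641)
after link 3: o_3 = (6.3044, 3.3016, 4.8517)
after link 4: o_4 = (6.5103, 1.5484, 2.2280)
after link 5: o_5 = (3.5016, 3.5349, 2.2638)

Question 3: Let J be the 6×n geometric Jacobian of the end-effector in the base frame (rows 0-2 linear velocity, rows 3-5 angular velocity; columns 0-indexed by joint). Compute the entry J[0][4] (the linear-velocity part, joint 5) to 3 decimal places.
0.158

axis z_4 = (-0.9968,0.0018,-0.0795); lever o_n−o_4 = (-3.0087,1.9865,0.0357)
cross product → J_v[:, 4] = (0.1579,0.2747,-1.9747)
J_ω[:, 4] = z_4
entry J[0][4] = 0.1579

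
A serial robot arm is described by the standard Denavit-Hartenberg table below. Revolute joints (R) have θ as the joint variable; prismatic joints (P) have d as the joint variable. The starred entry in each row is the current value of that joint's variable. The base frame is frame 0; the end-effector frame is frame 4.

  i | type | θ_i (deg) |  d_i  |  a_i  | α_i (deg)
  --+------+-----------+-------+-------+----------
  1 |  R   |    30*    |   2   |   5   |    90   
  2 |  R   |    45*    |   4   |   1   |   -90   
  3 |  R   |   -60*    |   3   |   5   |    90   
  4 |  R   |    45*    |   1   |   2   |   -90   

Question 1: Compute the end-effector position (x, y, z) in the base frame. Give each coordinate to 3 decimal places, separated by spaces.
after link 1: o_1 = (4.3301, 2.5000, 2.0000)
after link 2: o_2 = (6.9425, -0.6105, 2.7071)
after link 3: o_3 = (8.8014, -4.5373, 6.5962)
after link 4: o_4 = (8.7004, -6.5872, 7.4838)

8.700 -6.587 7.484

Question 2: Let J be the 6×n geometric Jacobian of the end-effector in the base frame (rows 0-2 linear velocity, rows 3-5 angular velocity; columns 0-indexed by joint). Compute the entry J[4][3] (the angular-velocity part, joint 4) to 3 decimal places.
-0.739

axis z_3 = (-0.2803,-0.7392,-0.6124); lever o_n−o_3 = (-0.1010,-2.0499,0.8876)
cross product → J_v[:, 3] = (-1.9114,0.3107,0.5000)
J_ω[:, 3] = z_3
entry J[4][3] = -0.7392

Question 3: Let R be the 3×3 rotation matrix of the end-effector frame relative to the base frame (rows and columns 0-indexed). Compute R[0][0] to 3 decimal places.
End-effector x-axis (col 0 of R) = (0.0897,-0.6553,0.7500)
R[0][0] = 0.0897

0.090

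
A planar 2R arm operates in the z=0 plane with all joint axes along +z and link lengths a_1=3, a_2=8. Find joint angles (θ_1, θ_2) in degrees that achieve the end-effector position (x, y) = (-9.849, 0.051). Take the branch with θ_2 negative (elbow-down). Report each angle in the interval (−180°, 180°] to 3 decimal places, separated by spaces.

-135.598 -59.993

cos θ_2 = (97.0054−3²−8²)/(2·3·8) = 0.5001; θ_2 = -59.9926° (elbow-down)
β = atan2(0.0510,-9.8490) = 179.7033°; ψ = atan2(-6.9277,7.0009) = -44.6988°
θ_1 = β − ψ = 224.4021°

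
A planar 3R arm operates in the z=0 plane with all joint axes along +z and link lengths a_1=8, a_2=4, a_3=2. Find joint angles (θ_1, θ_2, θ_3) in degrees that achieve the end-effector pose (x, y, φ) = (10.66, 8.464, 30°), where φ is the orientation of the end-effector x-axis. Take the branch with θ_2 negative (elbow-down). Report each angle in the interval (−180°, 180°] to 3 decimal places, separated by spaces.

49.796 -30.011 10.215

wrist centre = target − a_3·(cos φ, sin φ) = (8.9279, 7.4640)
cos θ_2 = (135.4196−8²−4²)/(2·8·4) = 0.8659; θ_2 = -30.0108° (elbow-down)
β = atan2(7.4640,8.9279) = 39.8965°; ψ = atan2(-2.0007,11.4637) = -9.8996°
θ_1 = β − ψ = 49.7961°
θ_3 = φ − θ_1 − θ_2 = 10.2147° (wrapped to (-180°,180°])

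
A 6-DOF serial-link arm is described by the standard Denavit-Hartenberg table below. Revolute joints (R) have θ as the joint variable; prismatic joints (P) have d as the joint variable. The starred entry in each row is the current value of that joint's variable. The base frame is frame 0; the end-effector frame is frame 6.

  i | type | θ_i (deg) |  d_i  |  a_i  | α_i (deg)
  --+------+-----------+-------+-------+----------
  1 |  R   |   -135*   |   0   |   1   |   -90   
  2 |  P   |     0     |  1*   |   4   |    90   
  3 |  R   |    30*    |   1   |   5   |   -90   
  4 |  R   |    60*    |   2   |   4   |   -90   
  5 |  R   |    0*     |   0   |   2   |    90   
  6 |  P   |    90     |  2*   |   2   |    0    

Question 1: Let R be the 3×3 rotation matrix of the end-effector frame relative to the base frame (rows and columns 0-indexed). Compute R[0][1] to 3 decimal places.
End-effector y-axis (col 1 of R) = (0.1294,0.4830,0.8660)
R[0][1] = 0.1294

0.129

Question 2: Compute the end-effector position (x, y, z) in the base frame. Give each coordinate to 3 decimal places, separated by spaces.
-0.587 -11.332 -5.196

after link 1: o_1 = (-0.7071, -0.7071, 0.0000)
after link 2: o_2 = (-2.8284, -4.2426, 0.0000)
after link 3: o_3 = (-4.1225, -9.0723, 1.0000)
after link 4: o_4 = (-2.7083, -11.5218, -2.4641)
after link 5: o_5 = (-2.9671, -12.4877, -4.1962)
after link 6: o_6 = (-0.5870, -11.3323, -5.1962)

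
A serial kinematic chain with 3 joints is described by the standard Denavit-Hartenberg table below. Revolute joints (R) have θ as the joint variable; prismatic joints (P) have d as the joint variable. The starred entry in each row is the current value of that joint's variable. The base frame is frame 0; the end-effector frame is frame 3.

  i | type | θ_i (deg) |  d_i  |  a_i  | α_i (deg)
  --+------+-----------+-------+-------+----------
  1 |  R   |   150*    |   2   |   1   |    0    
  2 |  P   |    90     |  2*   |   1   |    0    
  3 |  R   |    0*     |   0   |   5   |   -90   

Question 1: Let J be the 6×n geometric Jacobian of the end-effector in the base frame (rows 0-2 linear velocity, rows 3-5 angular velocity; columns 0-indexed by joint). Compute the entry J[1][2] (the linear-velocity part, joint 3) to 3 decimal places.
axis z_2 = (0.0000,0.0000,1.0000); lever o_n−o_2 = (-2.5000,-4.3301,0.0000)
cross product → J_v[:, 2] = (4.3301,-2.5000,0.0000)
J_ω[:, 2] = z_2
entry J[1][2] = -2.5000

-2.500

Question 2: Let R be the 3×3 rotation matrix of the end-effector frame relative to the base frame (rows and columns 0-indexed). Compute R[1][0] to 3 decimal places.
End-effector x-axis (col 0 of R) = (-0.5000,-0.8660,0.0000)
R[1][0] = -0.8660

-0.866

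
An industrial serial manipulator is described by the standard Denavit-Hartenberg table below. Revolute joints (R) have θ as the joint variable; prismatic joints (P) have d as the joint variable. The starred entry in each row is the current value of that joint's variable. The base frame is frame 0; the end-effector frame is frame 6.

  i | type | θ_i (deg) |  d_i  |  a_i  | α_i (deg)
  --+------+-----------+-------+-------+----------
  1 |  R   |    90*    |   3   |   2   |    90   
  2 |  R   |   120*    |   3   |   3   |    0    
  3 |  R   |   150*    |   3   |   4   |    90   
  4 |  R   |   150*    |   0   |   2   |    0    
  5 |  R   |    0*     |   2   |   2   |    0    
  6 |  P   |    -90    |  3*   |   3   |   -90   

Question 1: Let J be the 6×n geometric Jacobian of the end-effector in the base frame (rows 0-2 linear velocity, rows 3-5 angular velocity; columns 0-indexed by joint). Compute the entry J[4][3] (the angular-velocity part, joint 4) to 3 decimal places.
axis z_3 = (-0.0000,-1.0000,0.0000); lever o_n−o_3 = (4.5981,-5.0000,1.9641)
cross product → J_v[:, 3] = (-1.9641,0.0000,4.5981)
J_ω[:, 3] = z_3
entry J[4][3] = -1.0000

-1.000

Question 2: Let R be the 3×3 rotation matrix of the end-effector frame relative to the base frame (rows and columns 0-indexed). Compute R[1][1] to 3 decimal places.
1.000

End-effector y-axis (col 1 of R) = (0.0000,1.0000,-0.0000)
R[1][1] = 1.0000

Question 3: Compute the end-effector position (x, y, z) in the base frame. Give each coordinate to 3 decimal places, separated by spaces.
10.598 -4.500 3.562

after link 1: o_1 = (0.0000, 2.0000, 3.0000)
after link 2: o_2 = (3.0000, 0.5000, 5.5981)
after link 3: o_3 = (6.0000, 0.5000, 1.5981)
after link 4: o_4 = (7.0000, 0.5000, 3.3301)
after link 5: o_5 = (8.0000, -1.5000, 5.0622)
after link 6: o_6 = (10.5981, -4.5000, 3.5622)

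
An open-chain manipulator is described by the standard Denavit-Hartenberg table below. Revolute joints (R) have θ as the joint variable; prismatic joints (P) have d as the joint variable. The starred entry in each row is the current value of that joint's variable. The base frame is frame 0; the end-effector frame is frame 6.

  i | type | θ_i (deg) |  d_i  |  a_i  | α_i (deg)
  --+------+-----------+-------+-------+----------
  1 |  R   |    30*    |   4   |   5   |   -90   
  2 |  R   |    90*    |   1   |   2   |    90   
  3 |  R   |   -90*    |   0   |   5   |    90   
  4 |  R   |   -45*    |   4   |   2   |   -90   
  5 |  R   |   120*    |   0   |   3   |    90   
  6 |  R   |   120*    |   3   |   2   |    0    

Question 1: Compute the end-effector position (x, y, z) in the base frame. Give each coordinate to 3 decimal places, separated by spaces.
7.072 -4.888 2.768

after link 1: o_1 = (4.3301, 2.5000, 4.0000)
after link 2: o_2 = (3.8301, 3.3660, 2.0000)
after link 3: o_3 = (6.3301, -0.9641, 2.0000)
after link 4: o_4 = (5.8125, -2.8960, 6.0000)
after link 5: o_5 = (6.2007, -1.4471, 3.4019)
after link 6: o_6 = (7.0719, -4.8879, 2.7679)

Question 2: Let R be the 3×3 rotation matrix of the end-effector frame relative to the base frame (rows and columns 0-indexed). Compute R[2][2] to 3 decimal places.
End-effector z-axis (col 2 of R) = (-0.2241,-0.8365,-0.5000)
R[2][2] = -0.5000

-0.500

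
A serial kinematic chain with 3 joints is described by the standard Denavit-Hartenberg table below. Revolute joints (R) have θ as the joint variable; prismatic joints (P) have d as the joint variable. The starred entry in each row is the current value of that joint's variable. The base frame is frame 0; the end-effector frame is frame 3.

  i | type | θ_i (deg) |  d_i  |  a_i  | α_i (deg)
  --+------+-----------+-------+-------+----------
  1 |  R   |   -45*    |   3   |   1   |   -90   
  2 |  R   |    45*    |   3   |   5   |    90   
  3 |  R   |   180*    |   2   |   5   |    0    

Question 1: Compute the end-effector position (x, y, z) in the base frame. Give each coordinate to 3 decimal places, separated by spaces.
after link 1: o_1 = (0.7071, -0.7071, 3.0000)
after link 2: o_2 = (5.3284, -1.0858, -0.5355)
after link 3: o_3 = (3.8284, 0.4142, 4.4142)

3.828 0.414 4.414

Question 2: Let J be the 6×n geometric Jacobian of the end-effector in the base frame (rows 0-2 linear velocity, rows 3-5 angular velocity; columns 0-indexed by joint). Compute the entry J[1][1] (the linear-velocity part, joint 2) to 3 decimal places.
-1.000

axis z_1 = (0.7071,0.7071,0.0000); lever o_n−o_1 = (3.1213,1.1213,1.4142)
cross product → J_v[:, 1] = (1.0000,-1.0000,-1.4142)
J_ω[:, 1] = z_1
entry J[1][1] = -1.0000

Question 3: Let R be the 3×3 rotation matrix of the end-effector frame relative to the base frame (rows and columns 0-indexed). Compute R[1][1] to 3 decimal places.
End-effector y-axis (col 1 of R) = (-0.7071,-0.7071,0.0000)
R[1][1] = -0.7071

-0.707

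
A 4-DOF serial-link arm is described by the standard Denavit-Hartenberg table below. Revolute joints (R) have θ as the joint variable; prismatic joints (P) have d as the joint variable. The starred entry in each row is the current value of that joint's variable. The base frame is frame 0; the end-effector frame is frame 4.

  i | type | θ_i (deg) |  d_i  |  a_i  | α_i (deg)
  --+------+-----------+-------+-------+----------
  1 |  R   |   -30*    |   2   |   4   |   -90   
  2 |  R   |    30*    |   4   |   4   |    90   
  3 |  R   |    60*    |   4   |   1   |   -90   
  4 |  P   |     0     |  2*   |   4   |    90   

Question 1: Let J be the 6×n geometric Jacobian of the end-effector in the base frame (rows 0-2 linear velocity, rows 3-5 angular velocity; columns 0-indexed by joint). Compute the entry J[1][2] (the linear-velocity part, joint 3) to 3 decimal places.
axis z_2 = (0.4330,-0.2500,0.8660); lever o_n−o_2 = (4.9731,3.2835,3.0801)
cross product → J_v[:, 2] = (-3.6136,2.9731,2.6651)
J_ω[:, 2] = z_2
entry J[1][2] = 2.9731

2.973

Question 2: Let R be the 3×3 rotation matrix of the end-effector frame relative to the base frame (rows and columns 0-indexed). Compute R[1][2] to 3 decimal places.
End-effector z-axis (col 2 of R) = (0.4330,-0.2500,0.8660)
R[1][2] = -0.2500

-0.250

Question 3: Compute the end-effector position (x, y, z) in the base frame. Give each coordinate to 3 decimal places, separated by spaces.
13.437 3.016 3.080

after link 1: o_1 = (3.4641, -2.0000, 2.0000)
after link 2: o_2 = (8.4641, -0.2679, 0.0000)
after link 3: o_3 = (11.0042, -0.7345, 3.2141)
after link 4: o_4 = (13.4372, 3.0155, 3.0801)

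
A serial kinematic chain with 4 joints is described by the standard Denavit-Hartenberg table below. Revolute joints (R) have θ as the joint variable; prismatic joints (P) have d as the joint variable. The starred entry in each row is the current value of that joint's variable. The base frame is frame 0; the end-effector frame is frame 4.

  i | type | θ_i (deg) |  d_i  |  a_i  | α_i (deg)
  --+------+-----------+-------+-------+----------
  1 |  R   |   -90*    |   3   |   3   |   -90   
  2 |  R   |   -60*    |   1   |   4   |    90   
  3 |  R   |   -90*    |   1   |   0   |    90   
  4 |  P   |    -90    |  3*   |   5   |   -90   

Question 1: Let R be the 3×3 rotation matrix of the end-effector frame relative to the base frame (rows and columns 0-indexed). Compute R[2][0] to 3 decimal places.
End-effector x-axis (col 0 of R) = (-0.0000,-0.8660,-0.5000)
R[2][0] = -0.5000

-0.500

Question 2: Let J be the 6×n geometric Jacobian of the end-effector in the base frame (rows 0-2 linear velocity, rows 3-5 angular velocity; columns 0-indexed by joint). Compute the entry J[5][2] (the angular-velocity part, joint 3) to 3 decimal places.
0.500

axis z_2 = (-0.0000,0.8660,0.5000); lever o_n−o_2 = (-0.0000,-1.9641,-4.5981)
cross product → J_v[:, 2] = (-3.0000,-0.0000,0.0000)
J_ω[:, 2] = z_2
entry J[5][2] = 0.5000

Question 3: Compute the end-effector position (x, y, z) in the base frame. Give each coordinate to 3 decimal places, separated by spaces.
after link 1: o_1 = (0.0000, -3.0000, 3.0000)
after link 2: o_2 = (1.0000, -5.0000, 6.4641)
after link 3: o_3 = (1.0000, -4.1340, 6.9641)
after link 4: o_4 = (1.0000, -6.9641, 1.8660)

1.000 -6.964 1.866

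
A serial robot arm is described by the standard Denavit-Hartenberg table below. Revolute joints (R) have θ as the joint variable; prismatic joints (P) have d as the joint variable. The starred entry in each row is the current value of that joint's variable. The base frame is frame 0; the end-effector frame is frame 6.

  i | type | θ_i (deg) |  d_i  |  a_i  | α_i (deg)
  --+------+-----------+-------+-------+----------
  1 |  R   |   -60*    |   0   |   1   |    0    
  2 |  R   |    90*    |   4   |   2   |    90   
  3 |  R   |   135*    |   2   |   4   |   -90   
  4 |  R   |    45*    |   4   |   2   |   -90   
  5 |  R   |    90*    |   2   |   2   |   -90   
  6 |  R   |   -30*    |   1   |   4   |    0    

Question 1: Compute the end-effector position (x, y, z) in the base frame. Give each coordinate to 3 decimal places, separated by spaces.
after link 1: o_1 = (0.5000, -0.8660, 0.0000)
after link 2: o_2 = (2.2321, 0.1340, 4.0000)
after link 3: o_3 = (0.7826, -3.0123, 6.8284)
after link 4: o_4 = (-3.2401, -3.7018, 5.0000)
after link 5: o_5 = (-1.8564, -1.2699, 5.4142)
after link 6: o_6 = (1.2104, 1.3172, 6.3637)

1.210 1.317 6.364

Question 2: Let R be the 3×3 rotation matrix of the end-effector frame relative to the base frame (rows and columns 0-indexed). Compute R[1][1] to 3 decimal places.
-0.570

End-effector y-axis (col 1 of R) = (0.2374,-0.5701,0.7866)
R[1][1] = -0.5701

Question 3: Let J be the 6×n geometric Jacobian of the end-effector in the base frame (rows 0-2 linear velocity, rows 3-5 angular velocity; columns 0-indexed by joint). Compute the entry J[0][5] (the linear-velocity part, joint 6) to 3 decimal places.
0.949

axis z_5 = (0.7866,-0.3624,-0.5000); lever o_n−o_5 = (3.0668,2.5871,0.9495)
cross product → J_v[:, 5] = (0.9495,-2.2802,3.1463)
J_ω[:, 5] = z_5
entry J[0][5] = 0.9495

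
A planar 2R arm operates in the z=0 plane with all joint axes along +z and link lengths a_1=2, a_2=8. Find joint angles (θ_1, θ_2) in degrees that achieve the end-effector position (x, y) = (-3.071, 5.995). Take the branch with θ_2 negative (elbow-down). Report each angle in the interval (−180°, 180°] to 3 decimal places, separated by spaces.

-119.991 -135.004

cos θ_2 = (45.3711−2²−8²)/(2·2·8) = -0.7072; θ_2 = -135.0038° (elbow-down)
β = atan2(5.9950,-3.0710) = 117.1243°; ψ = atan2(-5.6565,-3.6572) = -122.8850°
θ_1 = β − ψ = 240.0092°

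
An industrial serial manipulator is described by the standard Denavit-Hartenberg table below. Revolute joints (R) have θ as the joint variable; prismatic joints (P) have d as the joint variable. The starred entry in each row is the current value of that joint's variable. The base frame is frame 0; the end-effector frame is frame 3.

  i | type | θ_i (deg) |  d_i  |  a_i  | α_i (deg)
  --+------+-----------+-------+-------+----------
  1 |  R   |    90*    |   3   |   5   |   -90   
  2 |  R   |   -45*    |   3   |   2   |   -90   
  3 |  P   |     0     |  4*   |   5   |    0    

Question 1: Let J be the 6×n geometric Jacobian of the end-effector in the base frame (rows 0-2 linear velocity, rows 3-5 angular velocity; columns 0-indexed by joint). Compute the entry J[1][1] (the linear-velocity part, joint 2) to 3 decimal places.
axis z_1 = (-1.0000,0.0000,0.0000); lever o_n−o_1 = (-3.0000,7.7782,2.1213)
cross product → J_v[:, 1] = (-0.0000,2.1213,-7.7782)
J_ω[:, 1] = z_1
entry J[1][1] = 2.1213

2.121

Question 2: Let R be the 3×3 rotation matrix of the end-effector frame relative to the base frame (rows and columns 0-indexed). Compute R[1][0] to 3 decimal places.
0.707

End-effector x-axis (col 0 of R) = (0.0000,0.7071,0.7071)
R[1][0] = 0.7071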